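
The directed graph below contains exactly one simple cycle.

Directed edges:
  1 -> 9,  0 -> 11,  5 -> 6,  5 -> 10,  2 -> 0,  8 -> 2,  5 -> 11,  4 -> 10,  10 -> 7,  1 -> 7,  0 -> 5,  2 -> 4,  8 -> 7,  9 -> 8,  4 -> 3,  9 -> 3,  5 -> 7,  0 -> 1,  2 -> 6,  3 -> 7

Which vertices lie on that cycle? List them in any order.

0, 1, 2, 8, 9

DFS with gray/black marking from 2:
2 gray
  6 gray
  6 black
  4 gray
    10 gray
      7 gray
      7 black
    10 black
    3 gray
      3→7: 7 black — skip
    3 black
  4 black
  0 gray
    1 gray
      9 gray
        8 gray
          8→7: 7 black — skip
          8→2: 2 is gray → back edge
Back edge closes the cycle 2 → 0 → 1 → 9 → 8 → 2; its vertices are {0, 1, 2, 8, 9}.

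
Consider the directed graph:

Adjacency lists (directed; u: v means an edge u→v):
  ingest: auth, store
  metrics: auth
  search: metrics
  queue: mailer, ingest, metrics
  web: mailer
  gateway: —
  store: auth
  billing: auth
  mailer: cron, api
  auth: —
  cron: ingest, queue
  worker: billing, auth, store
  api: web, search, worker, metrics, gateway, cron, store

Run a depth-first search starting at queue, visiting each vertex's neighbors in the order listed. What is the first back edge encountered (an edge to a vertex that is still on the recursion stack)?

cron→queue

DFS from queue (visiting each vertex's neighbors in the order listed); mark gray on enter, black on exit:
queue gray
  mailer gray
    cron gray
      ingest gray
        auth gray
        auth black
        store gray
          store→auth: auth black — skip
        store black
      ingest black
      cron→queue: queue is gray → back edge
First back edge: cron → queue.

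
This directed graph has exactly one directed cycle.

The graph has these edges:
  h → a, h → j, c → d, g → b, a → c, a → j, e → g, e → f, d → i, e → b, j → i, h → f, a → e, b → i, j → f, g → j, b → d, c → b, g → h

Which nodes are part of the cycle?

DFS with gray/black marking from a:
a gray
  e gray
    g gray
      h gray
        h→a: a is gray → back edge
Back edge closes the cycle a → e → g → h → a; its vertices are {a, e, g, h}.

a, e, g, h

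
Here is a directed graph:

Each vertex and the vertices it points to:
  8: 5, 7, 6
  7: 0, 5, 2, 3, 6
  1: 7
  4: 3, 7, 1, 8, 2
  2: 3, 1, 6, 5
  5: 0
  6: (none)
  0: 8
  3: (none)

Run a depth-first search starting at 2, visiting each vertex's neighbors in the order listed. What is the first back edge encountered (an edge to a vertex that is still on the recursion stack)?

5->0

DFS from 2 (visiting each vertex's neighbors in the order listed); mark gray on enter, black on exit:
2 gray
  3 gray
  3 black
  1 gray
    7 gray
      0 gray
        8 gray
          5 gray
            5→0: 0 is gray → back edge
First back edge: 5 → 0.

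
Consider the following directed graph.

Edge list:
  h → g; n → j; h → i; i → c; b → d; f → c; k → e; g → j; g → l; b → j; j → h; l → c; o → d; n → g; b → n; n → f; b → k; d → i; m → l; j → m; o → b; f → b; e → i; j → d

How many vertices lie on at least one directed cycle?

A vertex is on a directed cycle iff it belongs to a strongly connected component of size ≥ 2 (or has a self-loop).
The vertices on cycles are {b, f, g, h, j, n} — 6 in total.

6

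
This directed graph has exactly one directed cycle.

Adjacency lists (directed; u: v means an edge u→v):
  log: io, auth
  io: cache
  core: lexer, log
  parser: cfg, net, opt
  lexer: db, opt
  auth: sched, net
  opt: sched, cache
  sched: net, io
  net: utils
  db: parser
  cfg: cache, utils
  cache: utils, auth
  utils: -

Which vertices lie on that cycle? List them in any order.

io, auth, cache, sched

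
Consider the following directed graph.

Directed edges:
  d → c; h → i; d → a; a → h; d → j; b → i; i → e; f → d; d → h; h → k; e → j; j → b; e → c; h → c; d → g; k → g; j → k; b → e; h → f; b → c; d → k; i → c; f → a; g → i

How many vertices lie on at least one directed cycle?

10

A vertex is on a directed cycle iff it belongs to a strongly connected component of size ≥ 2 (or has a self-loop).
The vertices on cycles are {a, b, d, e, f, g, h, i, j, k} — 10 in total.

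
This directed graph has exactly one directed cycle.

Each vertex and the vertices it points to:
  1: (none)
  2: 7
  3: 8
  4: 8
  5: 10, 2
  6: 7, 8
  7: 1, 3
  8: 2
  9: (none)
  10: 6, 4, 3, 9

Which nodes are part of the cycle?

DFS with gray/black marking from 2:
2 gray
  7 gray
    1 gray
    1 black
    3 gray
      8 gray
        8→2: 2 is gray → back edge
Back edge closes the cycle 2 → 7 → 3 → 8 → 2; its vertices are {2, 3, 7, 8}.

2, 3, 7, 8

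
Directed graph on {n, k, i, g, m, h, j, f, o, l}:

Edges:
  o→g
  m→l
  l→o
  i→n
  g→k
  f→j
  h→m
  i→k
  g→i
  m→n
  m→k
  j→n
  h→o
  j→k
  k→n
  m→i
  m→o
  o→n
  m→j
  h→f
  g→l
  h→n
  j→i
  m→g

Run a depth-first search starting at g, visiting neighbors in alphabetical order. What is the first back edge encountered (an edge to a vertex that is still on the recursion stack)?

DFS from g (visiting neighbors in alphabetical order); mark gray on enter, black on exit:
g gray
  i gray
    k gray
      n gray
      n black
    k black
    i→n: n black — skip
  i black
  g→k: k black — skip
  l gray
    o gray
      o→g: g is gray → back edge
First back edge: o → g.

o->g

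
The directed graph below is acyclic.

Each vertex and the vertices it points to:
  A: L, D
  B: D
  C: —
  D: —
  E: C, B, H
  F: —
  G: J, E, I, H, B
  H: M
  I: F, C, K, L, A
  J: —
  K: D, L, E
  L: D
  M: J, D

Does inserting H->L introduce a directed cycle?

No

Adding H→L creates a cycle iff L can already reach H.
Explore from L: no path reaches H. The graph stays acyclic.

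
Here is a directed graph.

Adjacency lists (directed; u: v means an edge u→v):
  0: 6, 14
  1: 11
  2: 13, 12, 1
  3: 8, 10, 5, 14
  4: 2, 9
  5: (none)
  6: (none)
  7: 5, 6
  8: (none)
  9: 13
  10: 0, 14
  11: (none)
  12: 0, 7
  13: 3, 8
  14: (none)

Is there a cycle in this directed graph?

No

DFS with white/gray/black marking, starting from 10:
10 gray
  0 gray
    6 gray
    6 black
    14 gray
    14 black
  0 black
  10→14: 14 black — skip
10 black
1 gray
  11 gray
  11 black
1 black
2 gray
  13 gray
    3 gray
      8 gray
      8 black
      3→10: 10 black — skip
      5 gray
      5 black
      3→14: 14 black — skip
    3 black
    13→8: 8 black — skip
  13 black
  12 gray
    12→0: 0 black — skip
    7 gray
      7→5: 5 black — skip
      7→6: 6 black — skip
    7 black
  12 black
  2→1: 1 black — skip
2 black
4 gray
  4→2: 2 black — skip
  9 gray
    9→13: 13 black — skip
  9 black
4 black
Every edge goes to a white or black vertex — no back edge, so the graph is acyclic.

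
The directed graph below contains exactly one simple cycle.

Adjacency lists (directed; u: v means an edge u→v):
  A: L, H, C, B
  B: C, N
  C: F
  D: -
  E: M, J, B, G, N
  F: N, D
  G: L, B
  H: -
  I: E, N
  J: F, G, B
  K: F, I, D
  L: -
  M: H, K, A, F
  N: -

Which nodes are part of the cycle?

DFS with gray/black marking from E:
E gray
  M gray
    H gray
    H black
    K gray
      F gray
        N gray
        N black
        D gray
        D black
      F black
      I gray
        I→E: E is gray → back edge
Back edge closes the cycle E → M → K → I → E; its vertices are {E, I, K, M}.

E, I, K, M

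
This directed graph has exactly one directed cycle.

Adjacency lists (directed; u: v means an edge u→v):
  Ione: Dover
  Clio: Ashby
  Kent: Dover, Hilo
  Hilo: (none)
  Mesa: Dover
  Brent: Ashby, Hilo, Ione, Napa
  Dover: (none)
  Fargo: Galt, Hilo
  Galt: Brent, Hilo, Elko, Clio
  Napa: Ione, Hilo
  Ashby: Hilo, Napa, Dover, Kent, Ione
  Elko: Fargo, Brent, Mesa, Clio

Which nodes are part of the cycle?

DFS with gray/black marking from Fargo:
Fargo gray
  Galt gray
    Brent gray
      Ashby gray
        Hilo gray
        Hilo black
        Napa gray
          Ione gray
            Dover gray
            Dover black
          Ione black
          Napa→Hilo: Hilo black — skip
        Napa black
        Ashby→Dover: Dover black — skip
        Kent gray
          Kent→Dover: Dover black — skip
          Kent→Hilo: Hilo black — skip
        Kent black
        Ashby→Ione: Ione black — skip
      Ashby black
      Brent→Hilo: Hilo black — skip
      Brent→Ione: Ione black — skip
      Brent→Napa: Napa black — skip
    Brent black
    Galt→Hilo: Hilo black — skip
    Elko gray
      Elko→Fargo: Fargo is gray → back edge
Back edge closes the cycle Fargo → Galt → Elko → Fargo; its vertices are {Elko, Galt, Fargo}.

Elko, Galt, Fargo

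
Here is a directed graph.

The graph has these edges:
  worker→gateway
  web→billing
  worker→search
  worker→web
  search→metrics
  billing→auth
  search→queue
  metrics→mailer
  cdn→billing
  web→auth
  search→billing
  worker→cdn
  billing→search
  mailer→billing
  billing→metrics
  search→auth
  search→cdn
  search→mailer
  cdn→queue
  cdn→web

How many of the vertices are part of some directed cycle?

A vertex is on a directed cycle iff it belongs to a strongly connected component of size ≥ 2 (or has a self-loop).
The vertices on cycles are {cdn, web, mailer, search, billing, metrics} — 6 in total.

6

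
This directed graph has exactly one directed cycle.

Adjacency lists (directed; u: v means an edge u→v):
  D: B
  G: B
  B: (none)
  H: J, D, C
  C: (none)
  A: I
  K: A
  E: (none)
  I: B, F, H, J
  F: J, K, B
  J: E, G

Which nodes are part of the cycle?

A, F, I, K

DFS with gray/black marking from I:
I gray
  B gray
  B black
  F gray
    J gray
      E gray
      E black
      G gray
        G→B: B black — skip
      G black
    J black
    K gray
      A gray
        A→I: I is gray → back edge
Back edge closes the cycle I → F → K → A → I; its vertices are {A, F, I, K}.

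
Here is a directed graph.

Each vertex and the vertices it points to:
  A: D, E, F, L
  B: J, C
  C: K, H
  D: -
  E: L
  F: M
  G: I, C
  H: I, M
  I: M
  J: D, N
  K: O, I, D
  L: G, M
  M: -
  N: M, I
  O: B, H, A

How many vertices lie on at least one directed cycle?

8

A vertex is on a directed cycle iff it belongs to a strongly connected component of size ≥ 2 (or has a self-loop).
The vertices on cycles are {A, B, C, E, G, K, L, O} — 8 in total.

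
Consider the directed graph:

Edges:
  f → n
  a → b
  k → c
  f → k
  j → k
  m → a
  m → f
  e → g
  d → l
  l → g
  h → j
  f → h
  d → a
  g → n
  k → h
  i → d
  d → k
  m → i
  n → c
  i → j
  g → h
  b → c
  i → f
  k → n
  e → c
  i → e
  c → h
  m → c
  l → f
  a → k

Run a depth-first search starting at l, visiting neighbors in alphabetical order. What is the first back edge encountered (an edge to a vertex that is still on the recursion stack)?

c→h

DFS from l (visiting neighbors in alphabetical order); mark gray on enter, black on exit:
l gray
  f gray
    h gray
      j gray
        k gray
          c gray
            c→h: h is gray → back edge
First back edge: c → h.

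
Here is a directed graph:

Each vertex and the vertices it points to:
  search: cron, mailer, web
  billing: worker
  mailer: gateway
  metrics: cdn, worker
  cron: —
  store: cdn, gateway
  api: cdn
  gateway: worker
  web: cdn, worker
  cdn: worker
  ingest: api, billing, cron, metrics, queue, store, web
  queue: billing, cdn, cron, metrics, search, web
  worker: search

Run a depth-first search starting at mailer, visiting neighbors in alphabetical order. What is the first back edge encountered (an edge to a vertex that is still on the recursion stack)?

search→mailer

DFS from mailer (visiting neighbors in alphabetical order); mark gray on enter, black on exit:
mailer gray
  gateway gray
    worker gray
      search gray
        cron gray
        cron black
        search→mailer: mailer is gray → back edge
First back edge: search → mailer.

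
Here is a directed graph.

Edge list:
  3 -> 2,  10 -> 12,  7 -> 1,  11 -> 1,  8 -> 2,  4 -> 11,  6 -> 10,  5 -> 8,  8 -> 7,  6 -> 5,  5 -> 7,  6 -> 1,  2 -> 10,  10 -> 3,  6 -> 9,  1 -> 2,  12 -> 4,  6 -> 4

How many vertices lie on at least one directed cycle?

A vertex is on a directed cycle iff it belongs to a strongly connected component of size ≥ 2 (or has a self-loop).
The vertices on cycles are {1, 2, 3, 4, 10, 11, 12} — 7 in total.

7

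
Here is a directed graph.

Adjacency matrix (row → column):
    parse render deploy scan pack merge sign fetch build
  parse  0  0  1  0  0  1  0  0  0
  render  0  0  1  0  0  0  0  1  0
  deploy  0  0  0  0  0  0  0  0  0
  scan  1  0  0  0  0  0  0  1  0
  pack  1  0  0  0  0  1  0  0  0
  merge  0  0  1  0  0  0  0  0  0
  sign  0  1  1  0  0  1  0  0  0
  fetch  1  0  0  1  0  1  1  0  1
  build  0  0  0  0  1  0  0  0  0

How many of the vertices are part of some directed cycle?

4

A vertex is on a directed cycle iff it belongs to a strongly connected component of size ≥ 2 (or has a self-loop).
The vertices on cycles are {scan, sign, fetch, render} — 4 in total.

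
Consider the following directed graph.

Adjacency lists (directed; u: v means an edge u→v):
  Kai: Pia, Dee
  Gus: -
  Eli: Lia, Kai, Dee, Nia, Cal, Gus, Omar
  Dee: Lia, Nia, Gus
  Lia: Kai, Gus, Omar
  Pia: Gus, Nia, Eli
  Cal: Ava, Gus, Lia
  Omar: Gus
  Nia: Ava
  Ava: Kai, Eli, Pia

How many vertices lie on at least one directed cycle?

8

A vertex is on a directed cycle iff it belongs to a strongly connected component of size ≥ 2 (or has a self-loop).
The vertices on cycles are {Ava, Cal, Dee, Eli, Kai, Lia, Nia, Pia} — 8 in total.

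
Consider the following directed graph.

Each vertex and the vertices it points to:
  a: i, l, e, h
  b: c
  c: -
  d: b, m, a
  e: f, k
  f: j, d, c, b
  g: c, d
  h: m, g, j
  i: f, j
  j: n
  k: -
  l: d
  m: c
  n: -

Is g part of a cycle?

Yes

g is on a cycle iff g can reach itself via ≥1 edge.
g → d → a → h → g — yes.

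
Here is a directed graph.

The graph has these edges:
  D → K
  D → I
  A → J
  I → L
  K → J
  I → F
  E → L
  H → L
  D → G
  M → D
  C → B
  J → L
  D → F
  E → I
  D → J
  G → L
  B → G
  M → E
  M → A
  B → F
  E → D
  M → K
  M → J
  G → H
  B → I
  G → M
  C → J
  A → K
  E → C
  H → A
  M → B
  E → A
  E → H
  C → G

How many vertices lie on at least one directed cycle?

6

A vertex is on a directed cycle iff it belongs to a strongly connected component of size ≥ 2 (or has a self-loop).
The vertices on cycles are {B, C, D, E, G, M} — 6 in total.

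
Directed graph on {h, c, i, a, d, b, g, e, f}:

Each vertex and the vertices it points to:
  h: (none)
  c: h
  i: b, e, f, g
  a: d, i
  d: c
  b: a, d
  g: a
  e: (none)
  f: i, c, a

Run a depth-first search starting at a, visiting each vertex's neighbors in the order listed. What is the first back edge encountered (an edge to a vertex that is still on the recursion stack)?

DFS from a (visiting each vertex's neighbors in the order listed); mark gray on enter, black on exit:
a gray
  d gray
    c gray
      h gray
      h black
    c black
  d black
  i gray
    b gray
      b→a: a is gray → back edge
First back edge: b → a.

b→a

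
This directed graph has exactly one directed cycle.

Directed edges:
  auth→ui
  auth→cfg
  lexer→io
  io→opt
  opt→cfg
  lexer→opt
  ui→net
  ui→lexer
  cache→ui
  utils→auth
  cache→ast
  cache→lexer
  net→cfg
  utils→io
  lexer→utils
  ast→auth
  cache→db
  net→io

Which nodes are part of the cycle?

ui, auth, lexer, utils

DFS with gray/black marking from ui:
ui gray
  lexer gray
    utils gray
      auth gray
        auth→ui: ui is gray → back edge
Back edge closes the cycle ui → lexer → utils → auth → ui; its vertices are {ui, auth, lexer, utils}.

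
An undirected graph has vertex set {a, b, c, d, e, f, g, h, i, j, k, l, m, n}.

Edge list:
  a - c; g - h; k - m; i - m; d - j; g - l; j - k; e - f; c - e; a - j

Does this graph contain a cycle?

DFS, tracking each vertex's parent; an edge to a visited non-parent vertex closes a cycle.
Start from m:
visit m (parent –)
  visit i (parent m)
    i–m: parent, skip
  visit k (parent m)
    k–m: parent, skip
    visit j (parent k)
      visit d (parent j)
        d–j: parent, skip
      j–k: parent, skip
      visit a (parent j)
        a–j: parent, skip
        visit c (parent a)
          c–a: parent, skip
          visit e (parent c)
            e–c: parent, skip
            visit f (parent e)
              f–e: parent, skip
visit b (parent –)
visit g (parent –)
  visit h (parent g)
    h–g: parent, skip
  visit l (parent g)
    l–g: parent, skip
visit n (parent –)
No non-parent visited neighbor found — the graph is a forest.

No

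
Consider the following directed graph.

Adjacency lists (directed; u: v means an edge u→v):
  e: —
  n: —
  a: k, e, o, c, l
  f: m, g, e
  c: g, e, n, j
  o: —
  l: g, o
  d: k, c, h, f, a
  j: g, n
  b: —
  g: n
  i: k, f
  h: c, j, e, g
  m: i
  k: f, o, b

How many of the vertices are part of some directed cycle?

A vertex is on a directed cycle iff it belongs to a strongly connected component of size ≥ 2 (or has a self-loop).
The vertices on cycles are {f, i, k, m} — 4 in total.

4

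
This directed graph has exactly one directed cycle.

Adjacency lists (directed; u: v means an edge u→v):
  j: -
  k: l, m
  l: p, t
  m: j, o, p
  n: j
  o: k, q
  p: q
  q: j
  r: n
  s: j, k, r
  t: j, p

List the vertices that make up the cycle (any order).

k, m, o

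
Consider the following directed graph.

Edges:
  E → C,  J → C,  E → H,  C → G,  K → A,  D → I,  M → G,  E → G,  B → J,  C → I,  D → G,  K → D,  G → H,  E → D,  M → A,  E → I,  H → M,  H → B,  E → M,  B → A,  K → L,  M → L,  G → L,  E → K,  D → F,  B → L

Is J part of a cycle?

Yes

J is on a cycle iff J can reach itself via ≥1 edge.
J → C → G → H → B → J — yes.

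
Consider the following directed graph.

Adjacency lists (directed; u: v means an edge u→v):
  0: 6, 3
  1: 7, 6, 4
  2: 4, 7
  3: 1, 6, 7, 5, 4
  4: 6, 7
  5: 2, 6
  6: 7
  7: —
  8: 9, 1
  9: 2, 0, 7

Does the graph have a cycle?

DFS with white/gray/black marking, starting from 5:
5 gray
  2 gray
    4 gray
      6 gray
        7 gray
        7 black
      6 black
      4→7: 7 black — skip
    4 black
    2→7: 7 black — skip
  2 black
  5→6: 6 black — skip
5 black
0 gray
  0→6: 6 black — skip
  3 gray
    1 gray
      1→7: 7 black — skip
      1→6: 6 black — skip
      1→4: 4 black — skip
    1 black
    3→6: 6 black — skip
    3→7: 7 black — skip
    3→5: 5 black — skip
    3→4: 4 black — skip
  3 black
0 black
8 gray
  9 gray
    9→2: 2 black — skip
    9→0: 0 black — skip
    9→7: 7 black — skip
  9 black
  8→1: 1 black — skip
8 black
Every edge goes to a white or black vertex — no back edge, so the graph is acyclic.

No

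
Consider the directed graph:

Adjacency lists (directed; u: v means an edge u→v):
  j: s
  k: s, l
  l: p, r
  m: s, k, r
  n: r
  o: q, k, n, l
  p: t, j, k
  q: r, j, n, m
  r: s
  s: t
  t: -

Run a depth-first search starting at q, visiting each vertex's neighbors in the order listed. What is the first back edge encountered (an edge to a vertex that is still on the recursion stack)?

p->k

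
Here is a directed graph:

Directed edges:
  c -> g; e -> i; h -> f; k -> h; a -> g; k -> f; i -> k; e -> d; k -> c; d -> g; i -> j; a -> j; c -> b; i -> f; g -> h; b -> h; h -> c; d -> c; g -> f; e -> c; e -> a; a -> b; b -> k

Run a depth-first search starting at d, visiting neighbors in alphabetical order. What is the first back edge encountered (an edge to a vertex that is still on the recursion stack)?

h->c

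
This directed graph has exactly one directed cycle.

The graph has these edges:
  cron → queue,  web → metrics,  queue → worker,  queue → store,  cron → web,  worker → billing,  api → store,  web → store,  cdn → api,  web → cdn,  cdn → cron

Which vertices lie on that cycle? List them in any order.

DFS with gray/black marking from cdn:
cdn gray
  cron gray
    web gray
      metrics gray
      metrics black
      store gray
      store black
      web→cdn: cdn is gray → back edge
Back edge closes the cycle cdn → cron → web → cdn; its vertices are {cdn, web, cron}.

cdn, web, cron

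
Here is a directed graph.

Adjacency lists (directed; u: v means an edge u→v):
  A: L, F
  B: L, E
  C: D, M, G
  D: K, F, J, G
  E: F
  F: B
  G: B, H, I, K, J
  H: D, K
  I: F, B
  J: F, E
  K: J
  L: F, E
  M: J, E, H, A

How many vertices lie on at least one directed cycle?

7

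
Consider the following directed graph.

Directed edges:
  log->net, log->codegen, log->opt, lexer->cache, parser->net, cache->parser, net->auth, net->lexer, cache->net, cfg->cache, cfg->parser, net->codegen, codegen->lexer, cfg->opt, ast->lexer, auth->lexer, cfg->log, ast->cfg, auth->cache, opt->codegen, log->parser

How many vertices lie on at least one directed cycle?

A vertex is on a directed cycle iff it belongs to a strongly connected component of size ≥ 2 (or has a self-loop).
The vertices on cycles are {net, auth, cache, lexer, parser, codegen} — 6 in total.

6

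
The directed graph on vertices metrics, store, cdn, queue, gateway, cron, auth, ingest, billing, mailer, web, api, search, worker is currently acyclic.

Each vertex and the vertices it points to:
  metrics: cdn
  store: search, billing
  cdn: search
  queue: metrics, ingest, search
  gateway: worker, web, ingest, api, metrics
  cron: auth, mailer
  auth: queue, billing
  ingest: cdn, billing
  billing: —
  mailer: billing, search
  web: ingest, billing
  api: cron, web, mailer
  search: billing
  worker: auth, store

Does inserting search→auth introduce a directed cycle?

Yes

Adding search→auth creates a cycle iff auth can already reach search.
Path from auth: auth → queue → search.
So auth → … → search → auth is a cycle.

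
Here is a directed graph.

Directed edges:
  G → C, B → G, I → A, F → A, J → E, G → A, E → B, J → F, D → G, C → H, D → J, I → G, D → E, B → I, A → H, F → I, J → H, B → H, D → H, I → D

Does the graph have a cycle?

DFS with white/gray/black marking, starting from D:
D gray
  H gray
  H black
  E gray
    B gray
      G gray
        A gray
          A→H: H black — skip
        A black
        C gray
          C→H: H black — skip
        C black
      G black
      B→H: H black — skip
      I gray
        I→D: D is gray → back edge
Back edge found, so a cycle exists: D → E → B → I → D.

Yes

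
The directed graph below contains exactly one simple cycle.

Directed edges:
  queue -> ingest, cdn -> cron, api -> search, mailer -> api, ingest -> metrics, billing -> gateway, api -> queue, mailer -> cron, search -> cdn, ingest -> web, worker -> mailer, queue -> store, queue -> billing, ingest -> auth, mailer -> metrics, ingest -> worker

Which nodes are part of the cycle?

api, queue, ingest, mailer, worker

DFS with gray/black marking from mailer:
mailer gray
  cron gray
  cron black
  api gray
    search gray
      cdn gray
        cdn→cron: cron black — skip
      cdn black
    search black
    queue gray
      billing gray
        gateway gray
        gateway black
      billing black
      store gray
      store black
      ingest gray
        web gray
        web black
        auth gray
        auth black
        worker gray
          worker→mailer: mailer is gray → back edge
Back edge closes the cycle mailer → api → queue → ingest → worker → mailer; its vertices are {api, queue, ingest, mailer, worker}.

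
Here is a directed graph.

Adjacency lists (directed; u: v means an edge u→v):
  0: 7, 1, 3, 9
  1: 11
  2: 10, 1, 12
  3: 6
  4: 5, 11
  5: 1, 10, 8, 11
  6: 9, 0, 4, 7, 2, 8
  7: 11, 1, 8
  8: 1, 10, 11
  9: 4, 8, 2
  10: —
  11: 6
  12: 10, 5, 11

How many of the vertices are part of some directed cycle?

A vertex is on a directed cycle iff it belongs to a strongly connected component of size ≥ 2 (or has a self-loop).
The vertices on cycles are {0, 1, 2, 3, 4, 5, 6, 7, 8, 9, 11, 12} — 12 in total.

12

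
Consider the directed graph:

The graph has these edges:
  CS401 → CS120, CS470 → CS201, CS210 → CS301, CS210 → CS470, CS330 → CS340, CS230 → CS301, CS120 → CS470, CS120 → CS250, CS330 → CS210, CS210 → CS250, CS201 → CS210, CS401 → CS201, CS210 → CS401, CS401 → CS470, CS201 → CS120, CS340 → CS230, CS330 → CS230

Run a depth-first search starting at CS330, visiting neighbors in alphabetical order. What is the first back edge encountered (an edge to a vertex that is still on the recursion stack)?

CS201->CS120

DFS from CS330 (visiting neighbors in alphabetical order); mark gray on enter, black on exit:
CS330 gray
  CS210 gray
    CS250 gray
    CS250 black
    CS301 gray
    CS301 black
    CS401 gray
      CS120 gray
        CS120→CS250: CS250 black — skip
        CS470 gray
          CS201 gray
            CS201→CS120: CS120 is gray → back edge
First back edge: CS201 → CS120.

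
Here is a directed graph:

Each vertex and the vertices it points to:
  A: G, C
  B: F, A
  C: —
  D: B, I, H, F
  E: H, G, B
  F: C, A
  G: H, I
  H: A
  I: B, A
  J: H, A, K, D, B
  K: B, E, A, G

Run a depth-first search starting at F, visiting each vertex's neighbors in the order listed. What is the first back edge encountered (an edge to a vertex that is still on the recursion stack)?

H->A

DFS from F (visiting each vertex's neighbors in the order listed); mark gray on enter, black on exit:
F gray
  C gray
  C black
  A gray
    G gray
      H gray
        H→A: A is gray → back edge
First back edge: H → A.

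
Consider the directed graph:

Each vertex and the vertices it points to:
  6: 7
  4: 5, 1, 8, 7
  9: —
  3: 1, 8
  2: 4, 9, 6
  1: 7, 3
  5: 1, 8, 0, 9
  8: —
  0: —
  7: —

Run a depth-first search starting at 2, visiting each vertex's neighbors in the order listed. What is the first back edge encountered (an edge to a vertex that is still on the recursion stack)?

3→1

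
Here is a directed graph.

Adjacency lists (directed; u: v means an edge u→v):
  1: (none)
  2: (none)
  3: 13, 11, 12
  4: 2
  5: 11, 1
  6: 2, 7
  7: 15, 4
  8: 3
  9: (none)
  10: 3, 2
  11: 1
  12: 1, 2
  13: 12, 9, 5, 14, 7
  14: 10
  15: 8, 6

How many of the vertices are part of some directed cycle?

8

A vertex is on a directed cycle iff it belongs to a strongly connected component of size ≥ 2 (or has a self-loop).
The vertices on cycles are {3, 6, 7, 8, 10, 13, 14, 15} — 8 in total.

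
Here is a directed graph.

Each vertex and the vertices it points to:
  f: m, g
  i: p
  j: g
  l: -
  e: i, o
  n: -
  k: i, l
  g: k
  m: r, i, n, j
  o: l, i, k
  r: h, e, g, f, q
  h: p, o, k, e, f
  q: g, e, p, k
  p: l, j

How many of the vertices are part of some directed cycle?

9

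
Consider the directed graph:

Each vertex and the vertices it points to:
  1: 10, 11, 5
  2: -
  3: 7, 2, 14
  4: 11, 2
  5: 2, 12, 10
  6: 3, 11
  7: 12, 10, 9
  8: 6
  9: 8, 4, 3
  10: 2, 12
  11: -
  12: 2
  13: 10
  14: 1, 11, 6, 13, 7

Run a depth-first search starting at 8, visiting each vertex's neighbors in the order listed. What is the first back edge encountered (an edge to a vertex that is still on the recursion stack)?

9->8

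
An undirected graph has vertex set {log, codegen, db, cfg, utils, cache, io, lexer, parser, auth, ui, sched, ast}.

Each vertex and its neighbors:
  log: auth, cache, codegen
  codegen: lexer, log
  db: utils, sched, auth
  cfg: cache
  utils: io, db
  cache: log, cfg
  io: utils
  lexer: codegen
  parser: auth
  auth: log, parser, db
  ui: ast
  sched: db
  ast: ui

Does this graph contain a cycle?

DFS, tracking each vertex's parent; an edge to a visited non-parent vertex closes a cycle.
Start from log:
visit log (parent –)
  visit auth (parent log)
    auth–log: parent, skip
    visit parser (parent auth)
      parser–auth: parent, skip
    visit db (parent auth)
      visit utils (parent db)
        visit io (parent utils)
          io–utils: parent, skip
        utils–db: parent, skip
      visit sched (parent db)
        sched–db: parent, skip
      db–auth: parent, skip
  visit cache (parent log)
    cache–log: parent, skip
    visit cfg (parent cache)
      cfg–cache: parent, skip
  visit codegen (parent log)
    visit lexer (parent codegen)
      lexer–codegen: parent, skip
    codegen–log: parent, skip
visit ui (parent –)
  visit ast (parent ui)
    ast–ui: parent, skip
No non-parent visited neighbor found — the graph is a forest.

No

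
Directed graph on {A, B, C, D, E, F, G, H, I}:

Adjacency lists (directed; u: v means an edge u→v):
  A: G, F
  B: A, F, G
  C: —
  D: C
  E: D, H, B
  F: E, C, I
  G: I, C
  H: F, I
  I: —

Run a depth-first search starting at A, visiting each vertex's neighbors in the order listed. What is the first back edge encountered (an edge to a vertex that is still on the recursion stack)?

H->F

DFS from A (visiting each vertex's neighbors in the order listed); mark gray on enter, black on exit:
A gray
  G gray
    I gray
    I black
    C gray
    C black
  G black
  F gray
    E gray
      D gray
        D→C: C black — skip
      D black
      H gray
        H→F: F is gray → back edge
First back edge: H → F.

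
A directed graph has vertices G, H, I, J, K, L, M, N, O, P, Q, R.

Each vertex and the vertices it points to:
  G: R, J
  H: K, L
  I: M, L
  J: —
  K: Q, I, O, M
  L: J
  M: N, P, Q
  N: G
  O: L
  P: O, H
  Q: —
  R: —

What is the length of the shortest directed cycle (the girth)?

4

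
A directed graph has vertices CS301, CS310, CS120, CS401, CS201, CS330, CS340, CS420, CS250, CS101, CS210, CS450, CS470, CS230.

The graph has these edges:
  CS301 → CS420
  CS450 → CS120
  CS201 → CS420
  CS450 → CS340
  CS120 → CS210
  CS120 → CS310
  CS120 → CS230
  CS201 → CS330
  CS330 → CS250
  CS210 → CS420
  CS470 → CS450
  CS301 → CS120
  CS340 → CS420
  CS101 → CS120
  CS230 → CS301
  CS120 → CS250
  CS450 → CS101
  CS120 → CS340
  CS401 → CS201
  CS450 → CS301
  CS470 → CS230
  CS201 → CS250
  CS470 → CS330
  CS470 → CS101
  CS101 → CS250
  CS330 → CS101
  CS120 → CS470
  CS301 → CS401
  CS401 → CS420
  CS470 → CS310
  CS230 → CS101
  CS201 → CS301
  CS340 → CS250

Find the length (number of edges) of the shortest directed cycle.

For each vertex v, BFS finds the shortest path from v back to v.
The shortest such closed walk is CS470 → CS450 → CS120 → CS470, length 3.

3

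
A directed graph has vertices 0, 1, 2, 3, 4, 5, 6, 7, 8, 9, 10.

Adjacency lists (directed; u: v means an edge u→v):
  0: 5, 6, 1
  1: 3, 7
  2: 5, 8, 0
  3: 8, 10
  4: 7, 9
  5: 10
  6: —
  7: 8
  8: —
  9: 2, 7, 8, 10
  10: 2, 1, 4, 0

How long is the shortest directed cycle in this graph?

3

For each vertex v, BFS finds the shortest path from v back to v.
The shortest such closed walk is 10 → 4 → 9 → 10, length 3.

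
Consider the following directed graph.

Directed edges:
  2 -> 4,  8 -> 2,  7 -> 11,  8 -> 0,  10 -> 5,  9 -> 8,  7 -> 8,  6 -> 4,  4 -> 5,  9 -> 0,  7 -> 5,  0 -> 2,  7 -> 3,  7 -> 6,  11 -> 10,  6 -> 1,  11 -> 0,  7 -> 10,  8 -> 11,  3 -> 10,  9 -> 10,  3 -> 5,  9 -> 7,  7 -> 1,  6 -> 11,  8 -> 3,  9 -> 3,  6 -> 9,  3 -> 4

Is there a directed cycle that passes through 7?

7 is on a cycle iff 7 can reach itself via ≥1 edge.
7 → 6 → 9 → 7 — yes.

Yes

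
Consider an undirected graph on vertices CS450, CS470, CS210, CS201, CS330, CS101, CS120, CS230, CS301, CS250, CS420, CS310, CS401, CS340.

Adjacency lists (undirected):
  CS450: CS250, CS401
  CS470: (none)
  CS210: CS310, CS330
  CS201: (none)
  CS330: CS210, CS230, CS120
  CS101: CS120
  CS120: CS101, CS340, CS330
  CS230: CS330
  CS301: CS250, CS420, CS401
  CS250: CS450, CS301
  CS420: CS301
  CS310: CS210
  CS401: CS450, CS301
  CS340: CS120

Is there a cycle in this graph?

DFS, tracking each vertex's parent; an edge to a visited non-parent vertex closes a cycle.
Start from CS340:
visit CS340 (parent –)
  visit CS120 (parent CS340)
    visit CS101 (parent CS120)
      CS101–CS120: parent, skip
    CS120–CS340: parent, skip
    visit CS330 (parent CS120)
      visit CS210 (parent CS330)
        visit CS310 (parent CS210)
          CS310–CS210: parent, skip
        CS210–CS330: parent, skip
      visit CS230 (parent CS330)
        CS230–CS330: parent, skip
      CS330–CS120: parent, skip
visit CS450 (parent –)
  visit CS250 (parent CS450)
    CS250–CS450: parent, skip
    visit CS301 (parent CS250)
      CS301–CS250: parent, skip
      visit CS420 (parent CS301)
        CS420–CS301: parent, skip
      visit CS401 (parent CS301)
        CS401–CS450: CS450 visited and ≠ parent → cycle
Cycle: CS450 – CS250 – CS301 – CS401 – CS450.

Yes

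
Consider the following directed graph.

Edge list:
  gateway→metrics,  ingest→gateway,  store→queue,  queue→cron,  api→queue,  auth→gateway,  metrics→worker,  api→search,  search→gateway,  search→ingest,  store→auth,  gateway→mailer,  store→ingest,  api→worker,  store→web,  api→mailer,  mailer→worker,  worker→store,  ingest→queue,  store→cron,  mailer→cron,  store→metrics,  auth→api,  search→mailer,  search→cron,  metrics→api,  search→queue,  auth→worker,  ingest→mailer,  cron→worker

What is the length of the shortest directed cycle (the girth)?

For each vertex v, BFS finds the shortest path from v back to v.
The shortest such closed walk is store → auth → worker → store, length 3.

3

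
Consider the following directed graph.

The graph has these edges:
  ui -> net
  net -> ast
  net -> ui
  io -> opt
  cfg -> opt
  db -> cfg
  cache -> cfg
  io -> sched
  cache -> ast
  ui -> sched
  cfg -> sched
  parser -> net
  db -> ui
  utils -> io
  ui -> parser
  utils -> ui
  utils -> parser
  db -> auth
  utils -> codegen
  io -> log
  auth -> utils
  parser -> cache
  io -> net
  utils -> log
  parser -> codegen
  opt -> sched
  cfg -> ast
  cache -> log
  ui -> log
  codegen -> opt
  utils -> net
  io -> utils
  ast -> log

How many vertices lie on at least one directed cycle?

A vertex is on a directed cycle iff it belongs to a strongly connected component of size ≥ 2 (or has a self-loop).
The vertices on cycles are {io, ui, net, utils, parser} — 5 in total.

5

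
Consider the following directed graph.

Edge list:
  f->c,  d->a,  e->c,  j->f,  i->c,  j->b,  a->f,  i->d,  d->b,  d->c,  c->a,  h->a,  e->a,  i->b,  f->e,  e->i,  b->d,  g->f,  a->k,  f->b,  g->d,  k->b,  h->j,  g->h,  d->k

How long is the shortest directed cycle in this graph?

2

For each vertex v, BFS finds the shortest path from v back to v.
The shortest such closed walk is d → b → d, length 2.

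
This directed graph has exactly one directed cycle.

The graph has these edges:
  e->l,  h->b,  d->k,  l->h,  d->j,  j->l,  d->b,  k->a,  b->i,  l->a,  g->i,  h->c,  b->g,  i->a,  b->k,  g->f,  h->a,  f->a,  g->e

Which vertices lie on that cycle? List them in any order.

b, e, g, h, l

DFS with gray/black marking from b:
b gray
  k gray
    a gray
    a black
  k black
  g gray
    f gray
      f→a: a black — skip
    f black
    i gray
      i→a: a black — skip
    i black
    e gray
      l gray
        h gray
          h→a: a black — skip
          c gray
          c black
          h→b: b is gray → back edge
Back edge closes the cycle b → g → e → l → h → b; its vertices are {b, e, g, h, l}.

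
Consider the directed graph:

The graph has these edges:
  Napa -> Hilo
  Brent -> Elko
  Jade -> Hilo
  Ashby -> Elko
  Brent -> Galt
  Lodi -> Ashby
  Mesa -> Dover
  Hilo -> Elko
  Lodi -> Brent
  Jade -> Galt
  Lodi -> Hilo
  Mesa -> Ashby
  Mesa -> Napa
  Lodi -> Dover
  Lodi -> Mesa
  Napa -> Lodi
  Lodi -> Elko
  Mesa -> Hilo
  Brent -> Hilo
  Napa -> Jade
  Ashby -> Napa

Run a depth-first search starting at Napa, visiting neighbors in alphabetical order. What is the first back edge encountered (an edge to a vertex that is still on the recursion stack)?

Ashby→Napa

DFS from Napa (visiting neighbors in alphabetical order); mark gray on enter, black on exit:
Napa gray
  Hilo gray
    Elko gray
    Elko black
  Hilo black
  Jade gray
    Galt gray
    Galt black
    Jade→Hilo: Hilo black — skip
  Jade black
  Lodi gray
    Ashby gray
      Ashby→Elko: Elko black — skip
      Ashby→Napa: Napa is gray → back edge
First back edge: Ashby → Napa.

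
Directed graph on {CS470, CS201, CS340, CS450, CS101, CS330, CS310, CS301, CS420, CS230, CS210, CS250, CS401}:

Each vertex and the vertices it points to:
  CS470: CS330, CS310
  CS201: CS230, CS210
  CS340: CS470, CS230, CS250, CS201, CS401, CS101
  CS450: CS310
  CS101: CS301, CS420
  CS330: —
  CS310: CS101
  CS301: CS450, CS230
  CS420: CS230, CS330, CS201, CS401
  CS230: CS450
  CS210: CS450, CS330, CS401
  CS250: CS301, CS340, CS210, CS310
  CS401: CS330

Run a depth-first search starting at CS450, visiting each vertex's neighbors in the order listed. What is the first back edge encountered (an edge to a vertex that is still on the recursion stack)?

CS301->CS450

DFS from CS450 (visiting each vertex's neighbors in the order listed); mark gray on enter, black on exit:
CS450 gray
  CS310 gray
    CS101 gray
      CS301 gray
        CS301→CS450: CS450 is gray → back edge
First back edge: CS301 → CS450.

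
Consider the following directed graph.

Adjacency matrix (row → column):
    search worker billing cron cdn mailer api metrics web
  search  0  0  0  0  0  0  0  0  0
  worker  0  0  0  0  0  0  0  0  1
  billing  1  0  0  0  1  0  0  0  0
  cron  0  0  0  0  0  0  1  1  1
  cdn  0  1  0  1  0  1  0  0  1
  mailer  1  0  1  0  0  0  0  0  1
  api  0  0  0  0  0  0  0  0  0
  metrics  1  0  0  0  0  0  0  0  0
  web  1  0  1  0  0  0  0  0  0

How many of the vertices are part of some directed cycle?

6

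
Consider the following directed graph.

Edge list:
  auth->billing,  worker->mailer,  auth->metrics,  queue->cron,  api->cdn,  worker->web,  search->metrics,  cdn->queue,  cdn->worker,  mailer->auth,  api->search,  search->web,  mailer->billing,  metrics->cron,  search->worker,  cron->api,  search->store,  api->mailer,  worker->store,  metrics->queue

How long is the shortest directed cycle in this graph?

4

For each vertex v, BFS finds the shortest path from v back to v.
The shortest such closed walk is api → cdn → queue → cron → api, length 4.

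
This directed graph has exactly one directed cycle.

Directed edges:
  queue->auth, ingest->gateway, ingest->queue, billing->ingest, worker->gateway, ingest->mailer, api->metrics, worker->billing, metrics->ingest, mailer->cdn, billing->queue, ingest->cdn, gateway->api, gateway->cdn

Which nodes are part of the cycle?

DFS with gray/black marking from ingest:
ingest gray
  queue gray
    auth gray
    auth black
  queue black
  gateway gray
    cdn gray
    cdn black
    api gray
      metrics gray
        metrics→ingest: ingest is gray → back edge
Back edge closes the cycle ingest → gateway → api → metrics → ingest; its vertices are {api, ingest, gateway, metrics}.

api, ingest, gateway, metrics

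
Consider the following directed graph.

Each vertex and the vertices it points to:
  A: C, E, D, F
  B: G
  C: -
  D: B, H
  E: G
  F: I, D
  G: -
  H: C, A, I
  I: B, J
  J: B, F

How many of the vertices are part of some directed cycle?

6

A vertex is on a directed cycle iff it belongs to a strongly connected component of size ≥ 2 (or has a self-loop).
The vertices on cycles are {A, D, F, H, I, J} — 6 in total.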